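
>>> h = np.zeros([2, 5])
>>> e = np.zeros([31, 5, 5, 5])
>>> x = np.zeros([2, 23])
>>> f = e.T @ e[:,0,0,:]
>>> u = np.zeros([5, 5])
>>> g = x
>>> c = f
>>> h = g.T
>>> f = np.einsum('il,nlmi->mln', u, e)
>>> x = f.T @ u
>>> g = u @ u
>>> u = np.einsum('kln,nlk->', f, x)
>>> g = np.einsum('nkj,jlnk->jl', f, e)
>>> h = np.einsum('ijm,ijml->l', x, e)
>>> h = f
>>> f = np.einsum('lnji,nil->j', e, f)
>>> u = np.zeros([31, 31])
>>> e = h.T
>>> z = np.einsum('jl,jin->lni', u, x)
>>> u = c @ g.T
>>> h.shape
(5, 5, 31)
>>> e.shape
(31, 5, 5)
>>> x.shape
(31, 5, 5)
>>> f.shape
(5,)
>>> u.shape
(5, 5, 5, 31)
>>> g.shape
(31, 5)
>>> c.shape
(5, 5, 5, 5)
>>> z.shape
(31, 5, 5)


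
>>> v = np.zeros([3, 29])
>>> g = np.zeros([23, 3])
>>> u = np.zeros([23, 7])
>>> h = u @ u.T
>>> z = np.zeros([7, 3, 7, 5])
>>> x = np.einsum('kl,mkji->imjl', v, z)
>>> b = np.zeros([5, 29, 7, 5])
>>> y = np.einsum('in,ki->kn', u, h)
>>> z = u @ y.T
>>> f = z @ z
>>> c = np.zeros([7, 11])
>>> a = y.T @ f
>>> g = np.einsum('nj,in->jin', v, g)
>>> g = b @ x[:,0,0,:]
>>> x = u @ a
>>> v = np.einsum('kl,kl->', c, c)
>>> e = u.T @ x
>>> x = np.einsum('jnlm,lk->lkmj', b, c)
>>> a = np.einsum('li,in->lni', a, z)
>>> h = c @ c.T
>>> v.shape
()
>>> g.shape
(5, 29, 7, 29)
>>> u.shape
(23, 7)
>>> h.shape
(7, 7)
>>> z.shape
(23, 23)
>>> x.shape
(7, 11, 5, 5)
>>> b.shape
(5, 29, 7, 5)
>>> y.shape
(23, 7)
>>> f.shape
(23, 23)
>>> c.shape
(7, 11)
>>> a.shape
(7, 23, 23)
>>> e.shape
(7, 23)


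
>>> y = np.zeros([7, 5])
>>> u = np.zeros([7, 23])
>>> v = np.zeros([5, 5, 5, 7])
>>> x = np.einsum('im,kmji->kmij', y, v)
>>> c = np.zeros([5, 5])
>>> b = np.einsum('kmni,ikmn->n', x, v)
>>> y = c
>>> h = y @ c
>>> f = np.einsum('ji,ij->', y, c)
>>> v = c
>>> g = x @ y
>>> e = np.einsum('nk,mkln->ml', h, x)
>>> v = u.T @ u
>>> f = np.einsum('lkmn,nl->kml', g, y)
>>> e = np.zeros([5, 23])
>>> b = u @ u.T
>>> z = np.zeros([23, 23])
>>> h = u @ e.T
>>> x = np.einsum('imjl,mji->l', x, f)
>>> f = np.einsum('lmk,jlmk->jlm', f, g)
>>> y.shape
(5, 5)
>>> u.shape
(7, 23)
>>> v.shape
(23, 23)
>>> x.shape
(5,)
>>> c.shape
(5, 5)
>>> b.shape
(7, 7)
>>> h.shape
(7, 5)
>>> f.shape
(5, 5, 7)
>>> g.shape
(5, 5, 7, 5)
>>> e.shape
(5, 23)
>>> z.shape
(23, 23)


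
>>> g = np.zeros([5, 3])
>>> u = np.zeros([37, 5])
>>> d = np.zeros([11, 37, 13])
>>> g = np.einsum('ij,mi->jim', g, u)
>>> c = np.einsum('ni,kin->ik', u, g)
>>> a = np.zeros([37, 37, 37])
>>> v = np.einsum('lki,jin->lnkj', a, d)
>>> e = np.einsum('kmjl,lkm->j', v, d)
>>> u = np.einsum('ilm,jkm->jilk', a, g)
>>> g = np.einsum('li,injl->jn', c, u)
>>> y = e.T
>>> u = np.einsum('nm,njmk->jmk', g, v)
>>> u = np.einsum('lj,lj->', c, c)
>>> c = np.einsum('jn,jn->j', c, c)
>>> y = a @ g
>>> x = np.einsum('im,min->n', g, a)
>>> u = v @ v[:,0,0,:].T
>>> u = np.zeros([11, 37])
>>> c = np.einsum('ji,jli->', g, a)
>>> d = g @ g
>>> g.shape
(37, 37)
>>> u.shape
(11, 37)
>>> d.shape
(37, 37)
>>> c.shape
()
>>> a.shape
(37, 37, 37)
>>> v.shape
(37, 13, 37, 11)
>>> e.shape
(37,)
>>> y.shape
(37, 37, 37)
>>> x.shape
(37,)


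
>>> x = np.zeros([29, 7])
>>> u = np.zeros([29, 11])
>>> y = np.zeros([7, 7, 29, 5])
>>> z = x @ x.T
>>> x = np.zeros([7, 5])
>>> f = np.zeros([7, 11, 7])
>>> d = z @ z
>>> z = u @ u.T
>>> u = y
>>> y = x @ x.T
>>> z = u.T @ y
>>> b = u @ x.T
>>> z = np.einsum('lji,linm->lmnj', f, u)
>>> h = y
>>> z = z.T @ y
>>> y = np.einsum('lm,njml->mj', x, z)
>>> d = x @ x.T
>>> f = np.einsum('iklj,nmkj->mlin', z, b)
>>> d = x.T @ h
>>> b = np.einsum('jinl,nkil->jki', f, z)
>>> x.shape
(7, 5)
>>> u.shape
(7, 7, 29, 5)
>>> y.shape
(5, 29)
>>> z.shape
(11, 29, 5, 7)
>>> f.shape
(7, 5, 11, 7)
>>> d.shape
(5, 7)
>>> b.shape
(7, 29, 5)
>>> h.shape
(7, 7)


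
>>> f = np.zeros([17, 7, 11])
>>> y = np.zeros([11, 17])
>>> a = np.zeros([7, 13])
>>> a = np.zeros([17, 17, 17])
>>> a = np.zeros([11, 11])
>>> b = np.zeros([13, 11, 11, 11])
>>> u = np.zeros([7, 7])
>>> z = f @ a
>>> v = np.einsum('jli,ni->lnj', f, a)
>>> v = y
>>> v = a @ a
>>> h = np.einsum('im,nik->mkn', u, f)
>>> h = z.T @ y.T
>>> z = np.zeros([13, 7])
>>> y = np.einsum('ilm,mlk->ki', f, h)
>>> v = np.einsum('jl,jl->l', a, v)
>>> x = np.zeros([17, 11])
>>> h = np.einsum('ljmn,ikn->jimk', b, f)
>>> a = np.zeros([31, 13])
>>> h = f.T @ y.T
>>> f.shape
(17, 7, 11)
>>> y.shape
(11, 17)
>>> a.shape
(31, 13)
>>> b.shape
(13, 11, 11, 11)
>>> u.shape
(7, 7)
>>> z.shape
(13, 7)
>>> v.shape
(11,)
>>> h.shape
(11, 7, 11)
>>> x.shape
(17, 11)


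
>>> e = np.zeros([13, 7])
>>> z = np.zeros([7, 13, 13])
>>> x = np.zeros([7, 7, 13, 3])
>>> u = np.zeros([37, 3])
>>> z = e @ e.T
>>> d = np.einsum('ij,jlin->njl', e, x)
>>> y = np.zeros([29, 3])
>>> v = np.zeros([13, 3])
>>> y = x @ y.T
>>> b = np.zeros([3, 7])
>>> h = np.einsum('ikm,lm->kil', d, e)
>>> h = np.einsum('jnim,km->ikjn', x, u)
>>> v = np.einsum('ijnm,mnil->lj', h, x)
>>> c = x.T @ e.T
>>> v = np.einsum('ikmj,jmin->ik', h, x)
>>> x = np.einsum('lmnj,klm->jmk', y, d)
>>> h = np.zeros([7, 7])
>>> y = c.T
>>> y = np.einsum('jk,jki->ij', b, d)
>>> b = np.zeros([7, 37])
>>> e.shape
(13, 7)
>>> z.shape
(13, 13)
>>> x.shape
(29, 7, 3)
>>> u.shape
(37, 3)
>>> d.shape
(3, 7, 7)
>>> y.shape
(7, 3)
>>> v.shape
(13, 37)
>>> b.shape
(7, 37)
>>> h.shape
(7, 7)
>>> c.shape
(3, 13, 7, 13)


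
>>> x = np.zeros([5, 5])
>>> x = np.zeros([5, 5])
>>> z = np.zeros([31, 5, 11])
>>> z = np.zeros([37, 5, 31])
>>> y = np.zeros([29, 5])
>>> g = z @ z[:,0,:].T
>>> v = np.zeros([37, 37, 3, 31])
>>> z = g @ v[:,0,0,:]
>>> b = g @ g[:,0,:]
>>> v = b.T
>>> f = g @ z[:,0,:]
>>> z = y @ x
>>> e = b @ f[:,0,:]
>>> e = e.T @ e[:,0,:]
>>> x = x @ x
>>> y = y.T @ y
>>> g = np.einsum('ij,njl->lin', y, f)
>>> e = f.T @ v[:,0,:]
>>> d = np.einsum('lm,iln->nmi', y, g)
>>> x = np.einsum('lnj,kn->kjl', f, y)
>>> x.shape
(5, 31, 37)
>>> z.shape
(29, 5)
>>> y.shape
(5, 5)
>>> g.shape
(31, 5, 37)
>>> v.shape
(37, 5, 37)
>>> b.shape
(37, 5, 37)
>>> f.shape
(37, 5, 31)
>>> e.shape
(31, 5, 37)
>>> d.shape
(37, 5, 31)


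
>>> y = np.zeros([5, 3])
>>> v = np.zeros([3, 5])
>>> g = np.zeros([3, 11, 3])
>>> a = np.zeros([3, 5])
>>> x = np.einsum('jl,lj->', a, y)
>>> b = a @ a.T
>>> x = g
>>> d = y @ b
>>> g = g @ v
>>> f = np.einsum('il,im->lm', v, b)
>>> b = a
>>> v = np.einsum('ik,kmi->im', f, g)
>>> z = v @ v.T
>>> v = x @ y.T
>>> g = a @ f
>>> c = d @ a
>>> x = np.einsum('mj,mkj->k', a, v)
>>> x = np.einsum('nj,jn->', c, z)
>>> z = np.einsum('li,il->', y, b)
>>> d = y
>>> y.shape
(5, 3)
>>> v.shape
(3, 11, 5)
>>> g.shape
(3, 3)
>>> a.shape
(3, 5)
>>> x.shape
()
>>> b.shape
(3, 5)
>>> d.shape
(5, 3)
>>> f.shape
(5, 3)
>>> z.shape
()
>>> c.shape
(5, 5)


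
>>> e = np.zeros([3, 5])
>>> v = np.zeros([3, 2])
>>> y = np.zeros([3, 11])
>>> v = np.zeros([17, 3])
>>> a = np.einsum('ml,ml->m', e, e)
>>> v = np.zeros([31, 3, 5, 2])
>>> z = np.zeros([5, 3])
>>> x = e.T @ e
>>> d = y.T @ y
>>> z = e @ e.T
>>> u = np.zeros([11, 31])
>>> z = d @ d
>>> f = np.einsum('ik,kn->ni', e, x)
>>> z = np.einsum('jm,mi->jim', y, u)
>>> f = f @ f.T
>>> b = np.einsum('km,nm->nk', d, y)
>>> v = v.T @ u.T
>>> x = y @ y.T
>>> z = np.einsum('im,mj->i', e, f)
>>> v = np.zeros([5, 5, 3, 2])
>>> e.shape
(3, 5)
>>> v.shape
(5, 5, 3, 2)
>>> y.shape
(3, 11)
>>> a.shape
(3,)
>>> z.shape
(3,)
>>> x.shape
(3, 3)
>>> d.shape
(11, 11)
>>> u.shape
(11, 31)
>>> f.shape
(5, 5)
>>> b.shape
(3, 11)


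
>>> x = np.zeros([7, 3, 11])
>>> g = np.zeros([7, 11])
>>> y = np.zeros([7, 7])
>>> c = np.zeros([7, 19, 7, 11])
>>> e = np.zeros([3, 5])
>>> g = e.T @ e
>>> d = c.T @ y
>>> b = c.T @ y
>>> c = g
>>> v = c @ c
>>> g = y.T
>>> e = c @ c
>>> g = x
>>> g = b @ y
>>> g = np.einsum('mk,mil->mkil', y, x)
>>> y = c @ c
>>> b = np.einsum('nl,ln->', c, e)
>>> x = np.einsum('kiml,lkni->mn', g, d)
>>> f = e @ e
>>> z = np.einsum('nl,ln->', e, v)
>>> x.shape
(3, 19)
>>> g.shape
(7, 7, 3, 11)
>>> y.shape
(5, 5)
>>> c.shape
(5, 5)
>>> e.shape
(5, 5)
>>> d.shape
(11, 7, 19, 7)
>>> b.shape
()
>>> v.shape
(5, 5)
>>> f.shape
(5, 5)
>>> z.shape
()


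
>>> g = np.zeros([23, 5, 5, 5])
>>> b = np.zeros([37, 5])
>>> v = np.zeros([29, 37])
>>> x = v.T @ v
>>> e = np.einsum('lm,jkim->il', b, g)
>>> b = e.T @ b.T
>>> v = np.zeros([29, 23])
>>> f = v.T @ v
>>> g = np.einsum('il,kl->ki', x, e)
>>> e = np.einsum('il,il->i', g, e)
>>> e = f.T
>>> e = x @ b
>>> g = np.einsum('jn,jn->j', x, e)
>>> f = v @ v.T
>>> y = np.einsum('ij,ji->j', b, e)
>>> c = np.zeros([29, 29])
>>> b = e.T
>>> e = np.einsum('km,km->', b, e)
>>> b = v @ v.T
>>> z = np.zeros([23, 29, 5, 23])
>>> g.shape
(37,)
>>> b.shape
(29, 29)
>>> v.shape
(29, 23)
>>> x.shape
(37, 37)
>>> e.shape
()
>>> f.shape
(29, 29)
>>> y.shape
(37,)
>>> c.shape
(29, 29)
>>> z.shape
(23, 29, 5, 23)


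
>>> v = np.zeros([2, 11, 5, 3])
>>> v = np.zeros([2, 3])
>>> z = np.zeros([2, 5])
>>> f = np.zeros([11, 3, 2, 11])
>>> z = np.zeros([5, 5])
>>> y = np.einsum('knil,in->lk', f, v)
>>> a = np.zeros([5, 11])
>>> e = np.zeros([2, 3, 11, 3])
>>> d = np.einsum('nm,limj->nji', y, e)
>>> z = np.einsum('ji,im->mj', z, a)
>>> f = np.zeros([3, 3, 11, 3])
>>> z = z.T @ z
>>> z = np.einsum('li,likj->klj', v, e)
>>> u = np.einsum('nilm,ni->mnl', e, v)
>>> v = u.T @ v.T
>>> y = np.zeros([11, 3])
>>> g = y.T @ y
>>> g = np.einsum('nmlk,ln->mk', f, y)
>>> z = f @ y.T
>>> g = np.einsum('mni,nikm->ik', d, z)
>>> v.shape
(11, 2, 2)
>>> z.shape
(3, 3, 11, 11)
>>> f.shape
(3, 3, 11, 3)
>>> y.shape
(11, 3)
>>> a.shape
(5, 11)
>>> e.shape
(2, 3, 11, 3)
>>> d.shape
(11, 3, 3)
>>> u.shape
(3, 2, 11)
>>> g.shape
(3, 11)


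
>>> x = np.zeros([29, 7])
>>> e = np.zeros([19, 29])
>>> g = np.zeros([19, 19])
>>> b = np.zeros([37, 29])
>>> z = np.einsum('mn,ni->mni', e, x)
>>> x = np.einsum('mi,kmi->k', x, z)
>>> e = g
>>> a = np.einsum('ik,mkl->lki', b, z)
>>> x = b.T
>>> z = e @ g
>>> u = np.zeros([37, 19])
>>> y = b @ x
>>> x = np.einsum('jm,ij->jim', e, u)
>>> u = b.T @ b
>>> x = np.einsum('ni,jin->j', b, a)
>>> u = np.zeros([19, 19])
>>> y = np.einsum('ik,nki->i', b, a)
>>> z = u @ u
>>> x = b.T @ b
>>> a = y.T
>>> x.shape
(29, 29)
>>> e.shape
(19, 19)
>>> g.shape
(19, 19)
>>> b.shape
(37, 29)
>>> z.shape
(19, 19)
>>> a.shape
(37,)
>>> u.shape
(19, 19)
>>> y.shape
(37,)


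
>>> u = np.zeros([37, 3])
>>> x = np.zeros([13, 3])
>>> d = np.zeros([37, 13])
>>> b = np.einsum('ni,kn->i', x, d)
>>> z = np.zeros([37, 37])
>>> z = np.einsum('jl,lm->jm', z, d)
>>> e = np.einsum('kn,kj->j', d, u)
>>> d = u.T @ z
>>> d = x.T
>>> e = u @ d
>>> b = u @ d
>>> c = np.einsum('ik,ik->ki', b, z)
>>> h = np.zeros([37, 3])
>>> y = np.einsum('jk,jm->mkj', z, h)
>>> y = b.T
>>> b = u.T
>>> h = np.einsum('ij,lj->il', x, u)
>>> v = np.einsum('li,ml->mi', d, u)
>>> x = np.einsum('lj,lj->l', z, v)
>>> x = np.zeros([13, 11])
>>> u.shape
(37, 3)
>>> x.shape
(13, 11)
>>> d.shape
(3, 13)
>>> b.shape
(3, 37)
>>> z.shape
(37, 13)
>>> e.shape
(37, 13)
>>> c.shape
(13, 37)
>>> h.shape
(13, 37)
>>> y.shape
(13, 37)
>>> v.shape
(37, 13)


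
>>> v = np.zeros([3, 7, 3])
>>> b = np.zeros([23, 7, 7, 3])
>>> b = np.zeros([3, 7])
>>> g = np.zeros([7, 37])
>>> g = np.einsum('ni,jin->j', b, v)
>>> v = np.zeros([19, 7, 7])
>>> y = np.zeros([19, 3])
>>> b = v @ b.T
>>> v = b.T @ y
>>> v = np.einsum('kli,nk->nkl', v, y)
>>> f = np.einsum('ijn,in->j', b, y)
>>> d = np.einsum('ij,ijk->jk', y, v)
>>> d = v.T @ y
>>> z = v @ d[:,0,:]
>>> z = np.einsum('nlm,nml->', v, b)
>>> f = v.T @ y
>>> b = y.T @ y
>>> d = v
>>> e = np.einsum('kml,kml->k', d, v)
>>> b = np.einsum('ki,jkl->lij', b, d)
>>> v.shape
(19, 3, 7)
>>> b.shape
(7, 3, 19)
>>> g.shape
(3,)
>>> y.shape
(19, 3)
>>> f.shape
(7, 3, 3)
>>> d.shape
(19, 3, 7)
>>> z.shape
()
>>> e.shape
(19,)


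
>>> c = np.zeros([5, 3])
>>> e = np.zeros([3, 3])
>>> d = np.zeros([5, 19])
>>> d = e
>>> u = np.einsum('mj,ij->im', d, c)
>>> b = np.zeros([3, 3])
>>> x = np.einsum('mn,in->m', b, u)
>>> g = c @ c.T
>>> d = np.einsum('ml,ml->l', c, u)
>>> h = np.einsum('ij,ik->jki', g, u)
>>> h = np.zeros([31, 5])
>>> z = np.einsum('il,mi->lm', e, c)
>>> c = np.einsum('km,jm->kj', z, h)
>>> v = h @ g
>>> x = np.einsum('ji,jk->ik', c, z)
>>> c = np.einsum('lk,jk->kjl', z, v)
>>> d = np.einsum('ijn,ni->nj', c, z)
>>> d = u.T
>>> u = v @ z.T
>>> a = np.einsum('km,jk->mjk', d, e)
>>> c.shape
(5, 31, 3)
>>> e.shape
(3, 3)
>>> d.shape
(3, 5)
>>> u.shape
(31, 3)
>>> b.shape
(3, 3)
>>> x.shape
(31, 5)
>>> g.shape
(5, 5)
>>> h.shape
(31, 5)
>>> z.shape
(3, 5)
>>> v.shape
(31, 5)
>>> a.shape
(5, 3, 3)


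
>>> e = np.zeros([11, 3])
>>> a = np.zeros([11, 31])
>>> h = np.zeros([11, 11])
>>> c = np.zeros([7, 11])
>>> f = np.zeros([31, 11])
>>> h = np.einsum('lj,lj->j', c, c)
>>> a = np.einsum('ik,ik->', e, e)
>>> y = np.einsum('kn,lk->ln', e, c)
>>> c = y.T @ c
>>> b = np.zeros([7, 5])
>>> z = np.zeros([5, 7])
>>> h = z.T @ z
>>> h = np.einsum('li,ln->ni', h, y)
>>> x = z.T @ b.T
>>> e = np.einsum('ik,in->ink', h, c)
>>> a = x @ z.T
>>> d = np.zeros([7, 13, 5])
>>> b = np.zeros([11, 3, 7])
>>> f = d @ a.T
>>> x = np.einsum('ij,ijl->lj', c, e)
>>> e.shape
(3, 11, 7)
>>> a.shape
(7, 5)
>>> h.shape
(3, 7)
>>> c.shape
(3, 11)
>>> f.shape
(7, 13, 7)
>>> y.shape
(7, 3)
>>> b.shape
(11, 3, 7)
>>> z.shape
(5, 7)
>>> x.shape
(7, 11)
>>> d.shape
(7, 13, 5)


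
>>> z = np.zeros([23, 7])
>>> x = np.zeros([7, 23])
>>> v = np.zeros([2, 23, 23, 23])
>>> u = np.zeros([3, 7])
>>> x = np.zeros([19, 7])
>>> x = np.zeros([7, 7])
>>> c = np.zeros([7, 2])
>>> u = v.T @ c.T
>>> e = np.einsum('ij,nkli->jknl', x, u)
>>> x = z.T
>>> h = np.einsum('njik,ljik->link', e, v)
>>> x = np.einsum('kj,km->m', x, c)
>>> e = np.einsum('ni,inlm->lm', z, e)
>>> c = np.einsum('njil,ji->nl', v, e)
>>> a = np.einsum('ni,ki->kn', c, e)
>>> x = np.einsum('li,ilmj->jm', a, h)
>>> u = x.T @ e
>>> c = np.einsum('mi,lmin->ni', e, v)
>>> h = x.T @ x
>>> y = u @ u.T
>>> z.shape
(23, 7)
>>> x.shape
(23, 7)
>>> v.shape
(2, 23, 23, 23)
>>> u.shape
(7, 23)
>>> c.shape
(23, 23)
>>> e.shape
(23, 23)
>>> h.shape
(7, 7)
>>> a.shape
(23, 2)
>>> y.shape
(7, 7)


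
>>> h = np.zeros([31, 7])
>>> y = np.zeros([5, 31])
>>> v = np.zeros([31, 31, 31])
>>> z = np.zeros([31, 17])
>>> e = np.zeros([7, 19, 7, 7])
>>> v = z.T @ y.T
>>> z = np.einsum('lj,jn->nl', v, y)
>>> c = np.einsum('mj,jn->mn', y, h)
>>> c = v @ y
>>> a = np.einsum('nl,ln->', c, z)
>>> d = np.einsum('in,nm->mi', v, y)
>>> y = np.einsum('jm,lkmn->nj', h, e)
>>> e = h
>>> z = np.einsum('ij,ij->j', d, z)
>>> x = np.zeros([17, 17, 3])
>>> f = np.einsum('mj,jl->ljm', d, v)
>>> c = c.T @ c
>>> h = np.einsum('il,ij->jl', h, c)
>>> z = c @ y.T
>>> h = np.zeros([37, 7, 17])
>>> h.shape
(37, 7, 17)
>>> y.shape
(7, 31)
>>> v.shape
(17, 5)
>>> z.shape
(31, 7)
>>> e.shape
(31, 7)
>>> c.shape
(31, 31)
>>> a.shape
()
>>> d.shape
(31, 17)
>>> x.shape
(17, 17, 3)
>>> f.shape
(5, 17, 31)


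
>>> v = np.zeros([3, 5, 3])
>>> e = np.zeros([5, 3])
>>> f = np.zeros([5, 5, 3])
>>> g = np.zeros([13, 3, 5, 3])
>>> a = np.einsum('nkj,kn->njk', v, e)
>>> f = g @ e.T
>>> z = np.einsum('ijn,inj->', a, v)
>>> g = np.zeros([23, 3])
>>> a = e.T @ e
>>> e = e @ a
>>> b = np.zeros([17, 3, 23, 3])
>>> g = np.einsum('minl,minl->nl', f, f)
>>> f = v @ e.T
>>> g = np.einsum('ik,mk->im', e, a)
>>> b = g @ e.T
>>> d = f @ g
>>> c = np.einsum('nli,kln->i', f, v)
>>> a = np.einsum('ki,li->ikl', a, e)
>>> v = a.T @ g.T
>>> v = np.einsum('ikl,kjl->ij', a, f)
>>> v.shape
(3, 5)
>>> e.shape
(5, 3)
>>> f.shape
(3, 5, 5)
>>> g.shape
(5, 3)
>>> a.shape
(3, 3, 5)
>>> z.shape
()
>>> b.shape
(5, 5)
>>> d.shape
(3, 5, 3)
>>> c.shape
(5,)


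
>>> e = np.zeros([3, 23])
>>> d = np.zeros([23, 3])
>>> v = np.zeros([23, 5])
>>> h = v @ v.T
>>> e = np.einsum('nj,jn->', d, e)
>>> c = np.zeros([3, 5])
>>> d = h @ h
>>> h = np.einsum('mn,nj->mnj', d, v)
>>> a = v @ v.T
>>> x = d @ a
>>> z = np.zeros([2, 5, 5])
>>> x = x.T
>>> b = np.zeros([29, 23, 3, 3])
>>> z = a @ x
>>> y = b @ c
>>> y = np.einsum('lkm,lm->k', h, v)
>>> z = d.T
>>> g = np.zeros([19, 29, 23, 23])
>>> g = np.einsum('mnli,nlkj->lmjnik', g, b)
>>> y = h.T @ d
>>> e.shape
()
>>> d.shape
(23, 23)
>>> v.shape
(23, 5)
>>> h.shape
(23, 23, 5)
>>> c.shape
(3, 5)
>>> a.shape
(23, 23)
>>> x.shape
(23, 23)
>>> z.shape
(23, 23)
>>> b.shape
(29, 23, 3, 3)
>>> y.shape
(5, 23, 23)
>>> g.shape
(23, 19, 3, 29, 23, 3)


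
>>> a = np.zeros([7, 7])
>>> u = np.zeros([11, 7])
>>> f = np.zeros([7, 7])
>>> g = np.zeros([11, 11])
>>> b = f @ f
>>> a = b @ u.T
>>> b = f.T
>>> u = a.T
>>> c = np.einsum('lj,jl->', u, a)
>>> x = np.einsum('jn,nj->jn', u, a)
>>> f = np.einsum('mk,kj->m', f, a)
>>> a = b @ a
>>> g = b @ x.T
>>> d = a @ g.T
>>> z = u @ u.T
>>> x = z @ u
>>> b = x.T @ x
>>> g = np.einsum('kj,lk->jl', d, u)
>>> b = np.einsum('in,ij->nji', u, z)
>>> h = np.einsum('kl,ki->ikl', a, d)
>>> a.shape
(7, 11)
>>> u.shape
(11, 7)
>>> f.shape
(7,)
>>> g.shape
(7, 11)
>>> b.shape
(7, 11, 11)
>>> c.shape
()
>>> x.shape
(11, 7)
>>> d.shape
(7, 7)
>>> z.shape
(11, 11)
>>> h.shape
(7, 7, 11)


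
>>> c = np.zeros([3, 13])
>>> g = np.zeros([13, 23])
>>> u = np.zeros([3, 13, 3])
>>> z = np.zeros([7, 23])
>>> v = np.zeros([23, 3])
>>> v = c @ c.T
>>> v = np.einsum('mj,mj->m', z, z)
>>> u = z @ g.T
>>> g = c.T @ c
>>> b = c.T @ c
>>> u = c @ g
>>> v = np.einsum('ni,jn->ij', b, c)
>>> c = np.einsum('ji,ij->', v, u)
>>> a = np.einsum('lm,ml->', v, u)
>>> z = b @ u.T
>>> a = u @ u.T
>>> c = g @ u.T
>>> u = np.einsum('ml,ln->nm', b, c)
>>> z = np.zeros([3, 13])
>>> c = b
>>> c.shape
(13, 13)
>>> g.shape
(13, 13)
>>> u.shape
(3, 13)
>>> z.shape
(3, 13)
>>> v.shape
(13, 3)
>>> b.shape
(13, 13)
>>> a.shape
(3, 3)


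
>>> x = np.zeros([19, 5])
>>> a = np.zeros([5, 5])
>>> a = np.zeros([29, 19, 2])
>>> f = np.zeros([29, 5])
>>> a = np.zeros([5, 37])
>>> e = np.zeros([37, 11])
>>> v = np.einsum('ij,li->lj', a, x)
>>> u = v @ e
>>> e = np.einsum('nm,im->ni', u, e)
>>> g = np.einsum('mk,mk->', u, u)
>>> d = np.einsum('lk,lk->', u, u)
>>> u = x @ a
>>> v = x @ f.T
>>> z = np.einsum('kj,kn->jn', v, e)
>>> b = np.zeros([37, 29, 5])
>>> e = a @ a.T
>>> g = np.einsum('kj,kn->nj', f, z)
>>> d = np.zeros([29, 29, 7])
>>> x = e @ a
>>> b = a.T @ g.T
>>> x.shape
(5, 37)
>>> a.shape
(5, 37)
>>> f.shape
(29, 5)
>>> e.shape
(5, 5)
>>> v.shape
(19, 29)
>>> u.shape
(19, 37)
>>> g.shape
(37, 5)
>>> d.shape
(29, 29, 7)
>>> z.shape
(29, 37)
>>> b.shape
(37, 37)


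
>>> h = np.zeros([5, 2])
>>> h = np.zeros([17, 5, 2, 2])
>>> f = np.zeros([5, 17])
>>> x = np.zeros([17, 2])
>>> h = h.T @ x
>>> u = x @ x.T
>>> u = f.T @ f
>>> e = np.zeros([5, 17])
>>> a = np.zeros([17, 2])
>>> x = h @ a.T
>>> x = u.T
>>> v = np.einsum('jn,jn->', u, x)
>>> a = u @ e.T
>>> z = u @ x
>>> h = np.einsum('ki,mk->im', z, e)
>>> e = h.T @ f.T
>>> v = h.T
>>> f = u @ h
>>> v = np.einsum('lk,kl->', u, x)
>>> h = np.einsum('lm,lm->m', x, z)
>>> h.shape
(17,)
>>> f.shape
(17, 5)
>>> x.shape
(17, 17)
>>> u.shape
(17, 17)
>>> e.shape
(5, 5)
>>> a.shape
(17, 5)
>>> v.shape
()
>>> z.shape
(17, 17)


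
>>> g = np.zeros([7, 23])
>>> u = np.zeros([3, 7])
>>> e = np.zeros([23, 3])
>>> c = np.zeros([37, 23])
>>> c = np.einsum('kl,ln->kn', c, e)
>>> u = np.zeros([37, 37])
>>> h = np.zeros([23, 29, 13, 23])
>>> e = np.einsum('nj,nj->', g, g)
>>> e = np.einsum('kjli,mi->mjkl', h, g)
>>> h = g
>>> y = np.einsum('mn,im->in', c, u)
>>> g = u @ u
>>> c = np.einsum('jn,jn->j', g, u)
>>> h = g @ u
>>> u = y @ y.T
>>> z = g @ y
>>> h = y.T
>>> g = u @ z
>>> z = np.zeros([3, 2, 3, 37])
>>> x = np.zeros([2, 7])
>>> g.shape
(37, 3)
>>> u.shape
(37, 37)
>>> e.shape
(7, 29, 23, 13)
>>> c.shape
(37,)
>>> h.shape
(3, 37)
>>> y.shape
(37, 3)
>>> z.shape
(3, 2, 3, 37)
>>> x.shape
(2, 7)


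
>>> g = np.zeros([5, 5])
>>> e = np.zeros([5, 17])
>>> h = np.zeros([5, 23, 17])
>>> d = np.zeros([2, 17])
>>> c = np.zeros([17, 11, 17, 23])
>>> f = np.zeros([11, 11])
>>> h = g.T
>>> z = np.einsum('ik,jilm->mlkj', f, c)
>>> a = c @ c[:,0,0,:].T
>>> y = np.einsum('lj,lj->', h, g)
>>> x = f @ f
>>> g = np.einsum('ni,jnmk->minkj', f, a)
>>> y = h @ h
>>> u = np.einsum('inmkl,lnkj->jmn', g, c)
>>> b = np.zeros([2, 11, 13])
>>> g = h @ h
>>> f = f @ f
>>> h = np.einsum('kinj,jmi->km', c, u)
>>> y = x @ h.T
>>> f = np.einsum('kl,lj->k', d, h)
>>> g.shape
(5, 5)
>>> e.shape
(5, 17)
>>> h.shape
(17, 11)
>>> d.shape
(2, 17)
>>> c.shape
(17, 11, 17, 23)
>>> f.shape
(2,)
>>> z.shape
(23, 17, 11, 17)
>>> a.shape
(17, 11, 17, 17)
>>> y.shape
(11, 17)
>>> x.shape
(11, 11)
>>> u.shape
(23, 11, 11)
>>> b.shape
(2, 11, 13)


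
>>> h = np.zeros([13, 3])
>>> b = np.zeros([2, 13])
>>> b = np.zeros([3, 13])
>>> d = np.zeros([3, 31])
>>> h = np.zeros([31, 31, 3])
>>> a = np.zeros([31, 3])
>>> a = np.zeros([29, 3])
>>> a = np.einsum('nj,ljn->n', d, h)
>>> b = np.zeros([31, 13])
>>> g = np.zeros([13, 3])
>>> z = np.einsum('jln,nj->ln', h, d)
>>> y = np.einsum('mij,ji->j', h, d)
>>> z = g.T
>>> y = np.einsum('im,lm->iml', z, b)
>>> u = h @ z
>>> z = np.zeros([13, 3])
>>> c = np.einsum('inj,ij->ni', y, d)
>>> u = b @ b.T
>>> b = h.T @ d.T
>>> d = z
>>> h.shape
(31, 31, 3)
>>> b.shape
(3, 31, 3)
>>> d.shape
(13, 3)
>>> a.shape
(3,)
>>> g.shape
(13, 3)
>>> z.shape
(13, 3)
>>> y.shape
(3, 13, 31)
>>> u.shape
(31, 31)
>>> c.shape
(13, 3)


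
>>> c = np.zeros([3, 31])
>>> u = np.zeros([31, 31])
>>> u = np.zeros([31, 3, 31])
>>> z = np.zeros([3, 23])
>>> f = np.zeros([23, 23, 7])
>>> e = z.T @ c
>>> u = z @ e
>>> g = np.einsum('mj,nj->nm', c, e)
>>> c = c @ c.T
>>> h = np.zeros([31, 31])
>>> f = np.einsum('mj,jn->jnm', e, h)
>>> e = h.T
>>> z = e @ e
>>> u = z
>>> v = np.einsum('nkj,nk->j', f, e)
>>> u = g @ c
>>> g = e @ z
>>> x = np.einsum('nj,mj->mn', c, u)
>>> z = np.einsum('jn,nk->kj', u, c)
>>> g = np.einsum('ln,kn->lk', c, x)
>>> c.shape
(3, 3)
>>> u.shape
(23, 3)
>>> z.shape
(3, 23)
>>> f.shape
(31, 31, 23)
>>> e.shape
(31, 31)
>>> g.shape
(3, 23)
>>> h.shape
(31, 31)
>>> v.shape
(23,)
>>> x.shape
(23, 3)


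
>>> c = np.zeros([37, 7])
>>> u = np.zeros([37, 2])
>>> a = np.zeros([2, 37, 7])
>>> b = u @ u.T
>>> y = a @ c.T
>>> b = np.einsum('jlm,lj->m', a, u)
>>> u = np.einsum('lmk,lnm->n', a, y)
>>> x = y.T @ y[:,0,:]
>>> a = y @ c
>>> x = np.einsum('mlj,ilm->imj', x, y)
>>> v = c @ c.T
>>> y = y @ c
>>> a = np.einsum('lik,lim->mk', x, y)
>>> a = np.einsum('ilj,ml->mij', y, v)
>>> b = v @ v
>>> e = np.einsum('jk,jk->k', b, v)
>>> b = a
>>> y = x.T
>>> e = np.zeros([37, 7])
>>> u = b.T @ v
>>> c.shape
(37, 7)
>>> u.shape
(7, 2, 37)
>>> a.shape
(37, 2, 7)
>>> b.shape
(37, 2, 7)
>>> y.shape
(37, 37, 2)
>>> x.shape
(2, 37, 37)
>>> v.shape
(37, 37)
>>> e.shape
(37, 7)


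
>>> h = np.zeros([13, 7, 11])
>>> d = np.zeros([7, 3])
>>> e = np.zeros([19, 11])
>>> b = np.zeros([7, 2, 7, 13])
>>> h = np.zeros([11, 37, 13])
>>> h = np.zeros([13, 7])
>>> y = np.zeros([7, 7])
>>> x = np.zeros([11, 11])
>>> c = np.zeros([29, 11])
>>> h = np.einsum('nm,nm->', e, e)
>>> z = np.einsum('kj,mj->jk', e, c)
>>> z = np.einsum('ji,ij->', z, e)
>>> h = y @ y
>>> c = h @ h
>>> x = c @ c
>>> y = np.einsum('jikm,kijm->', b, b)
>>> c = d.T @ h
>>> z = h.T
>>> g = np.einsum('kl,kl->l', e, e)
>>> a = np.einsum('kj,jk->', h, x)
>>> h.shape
(7, 7)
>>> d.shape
(7, 3)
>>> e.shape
(19, 11)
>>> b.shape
(7, 2, 7, 13)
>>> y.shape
()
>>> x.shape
(7, 7)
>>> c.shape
(3, 7)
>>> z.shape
(7, 7)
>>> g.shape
(11,)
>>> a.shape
()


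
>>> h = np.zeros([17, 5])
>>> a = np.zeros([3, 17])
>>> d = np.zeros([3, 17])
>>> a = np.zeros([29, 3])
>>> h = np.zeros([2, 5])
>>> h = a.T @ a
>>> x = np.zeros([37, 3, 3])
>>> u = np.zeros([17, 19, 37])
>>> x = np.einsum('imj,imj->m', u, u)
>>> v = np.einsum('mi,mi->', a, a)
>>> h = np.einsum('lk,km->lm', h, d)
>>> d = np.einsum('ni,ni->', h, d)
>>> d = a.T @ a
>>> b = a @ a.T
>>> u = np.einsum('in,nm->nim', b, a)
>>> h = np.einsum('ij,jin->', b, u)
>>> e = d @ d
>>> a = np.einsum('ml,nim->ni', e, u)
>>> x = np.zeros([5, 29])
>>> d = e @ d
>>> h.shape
()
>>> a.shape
(29, 29)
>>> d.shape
(3, 3)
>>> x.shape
(5, 29)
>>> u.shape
(29, 29, 3)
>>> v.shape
()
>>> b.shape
(29, 29)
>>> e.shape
(3, 3)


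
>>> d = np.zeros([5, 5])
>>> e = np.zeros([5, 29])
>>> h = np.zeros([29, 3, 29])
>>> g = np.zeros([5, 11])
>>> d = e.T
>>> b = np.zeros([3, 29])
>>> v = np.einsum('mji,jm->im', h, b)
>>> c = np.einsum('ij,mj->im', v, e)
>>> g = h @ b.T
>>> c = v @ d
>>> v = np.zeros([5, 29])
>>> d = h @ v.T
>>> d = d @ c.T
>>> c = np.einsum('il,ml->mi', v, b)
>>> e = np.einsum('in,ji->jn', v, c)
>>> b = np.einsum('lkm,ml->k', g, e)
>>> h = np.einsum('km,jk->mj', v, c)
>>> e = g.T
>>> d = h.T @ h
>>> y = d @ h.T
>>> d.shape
(3, 3)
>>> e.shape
(3, 3, 29)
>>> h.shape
(29, 3)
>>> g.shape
(29, 3, 3)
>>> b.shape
(3,)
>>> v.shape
(5, 29)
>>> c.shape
(3, 5)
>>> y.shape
(3, 29)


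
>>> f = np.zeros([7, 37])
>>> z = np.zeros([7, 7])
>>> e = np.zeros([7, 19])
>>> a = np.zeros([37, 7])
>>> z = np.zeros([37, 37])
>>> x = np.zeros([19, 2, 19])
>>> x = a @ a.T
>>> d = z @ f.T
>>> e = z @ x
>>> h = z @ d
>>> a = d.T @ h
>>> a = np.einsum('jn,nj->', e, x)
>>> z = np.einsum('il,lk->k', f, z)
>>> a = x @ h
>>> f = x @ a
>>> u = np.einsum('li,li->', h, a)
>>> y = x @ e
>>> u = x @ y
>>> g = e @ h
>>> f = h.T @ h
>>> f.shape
(7, 7)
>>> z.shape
(37,)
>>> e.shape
(37, 37)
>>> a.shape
(37, 7)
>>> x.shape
(37, 37)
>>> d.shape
(37, 7)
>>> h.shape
(37, 7)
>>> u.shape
(37, 37)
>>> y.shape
(37, 37)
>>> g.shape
(37, 7)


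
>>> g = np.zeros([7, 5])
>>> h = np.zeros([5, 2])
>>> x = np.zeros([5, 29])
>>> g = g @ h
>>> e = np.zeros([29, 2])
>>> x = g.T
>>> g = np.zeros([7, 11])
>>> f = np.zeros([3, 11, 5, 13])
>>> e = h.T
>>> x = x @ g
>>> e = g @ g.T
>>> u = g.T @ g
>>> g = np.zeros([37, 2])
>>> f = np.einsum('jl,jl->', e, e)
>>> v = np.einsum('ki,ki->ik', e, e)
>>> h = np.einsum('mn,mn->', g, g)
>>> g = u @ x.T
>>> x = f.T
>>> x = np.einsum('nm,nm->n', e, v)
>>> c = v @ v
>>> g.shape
(11, 2)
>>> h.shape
()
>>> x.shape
(7,)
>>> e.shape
(7, 7)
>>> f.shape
()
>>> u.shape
(11, 11)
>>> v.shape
(7, 7)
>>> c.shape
(7, 7)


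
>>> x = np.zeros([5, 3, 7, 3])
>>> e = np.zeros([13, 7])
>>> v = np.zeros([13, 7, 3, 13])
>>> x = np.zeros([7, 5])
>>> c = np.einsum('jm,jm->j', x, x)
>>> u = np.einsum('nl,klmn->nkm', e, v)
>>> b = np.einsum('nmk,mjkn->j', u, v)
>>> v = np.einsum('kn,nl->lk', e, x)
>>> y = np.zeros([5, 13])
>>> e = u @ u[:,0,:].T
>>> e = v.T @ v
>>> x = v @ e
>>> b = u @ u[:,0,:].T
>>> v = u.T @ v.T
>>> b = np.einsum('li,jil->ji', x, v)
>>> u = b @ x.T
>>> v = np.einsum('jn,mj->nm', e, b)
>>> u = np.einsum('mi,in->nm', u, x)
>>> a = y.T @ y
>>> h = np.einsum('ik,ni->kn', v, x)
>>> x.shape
(5, 13)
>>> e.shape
(13, 13)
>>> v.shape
(13, 3)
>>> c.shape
(7,)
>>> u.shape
(13, 3)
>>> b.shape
(3, 13)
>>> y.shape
(5, 13)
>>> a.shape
(13, 13)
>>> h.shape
(3, 5)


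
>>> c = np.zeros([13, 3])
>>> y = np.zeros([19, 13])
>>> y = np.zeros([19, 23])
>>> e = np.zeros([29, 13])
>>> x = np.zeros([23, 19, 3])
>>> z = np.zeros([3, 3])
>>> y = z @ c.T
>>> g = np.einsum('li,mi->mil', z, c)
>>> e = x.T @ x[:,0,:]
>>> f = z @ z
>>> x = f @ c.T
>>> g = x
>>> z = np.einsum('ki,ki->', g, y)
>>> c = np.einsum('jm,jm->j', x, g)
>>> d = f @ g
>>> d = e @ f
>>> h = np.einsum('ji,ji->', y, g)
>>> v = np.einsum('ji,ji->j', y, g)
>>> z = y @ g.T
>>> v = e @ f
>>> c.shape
(3,)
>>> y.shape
(3, 13)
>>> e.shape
(3, 19, 3)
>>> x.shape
(3, 13)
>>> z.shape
(3, 3)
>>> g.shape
(3, 13)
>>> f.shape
(3, 3)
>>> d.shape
(3, 19, 3)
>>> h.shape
()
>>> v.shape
(3, 19, 3)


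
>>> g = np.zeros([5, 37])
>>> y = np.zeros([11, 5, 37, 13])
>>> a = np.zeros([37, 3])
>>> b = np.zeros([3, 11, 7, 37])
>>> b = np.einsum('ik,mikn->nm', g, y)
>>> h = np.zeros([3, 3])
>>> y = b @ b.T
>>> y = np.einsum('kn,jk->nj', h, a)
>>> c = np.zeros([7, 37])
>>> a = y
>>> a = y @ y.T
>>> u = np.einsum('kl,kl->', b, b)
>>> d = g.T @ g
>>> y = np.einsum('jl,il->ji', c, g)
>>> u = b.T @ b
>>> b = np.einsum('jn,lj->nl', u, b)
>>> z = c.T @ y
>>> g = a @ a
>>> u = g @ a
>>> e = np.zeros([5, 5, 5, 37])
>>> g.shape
(3, 3)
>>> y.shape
(7, 5)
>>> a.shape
(3, 3)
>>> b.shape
(11, 13)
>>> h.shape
(3, 3)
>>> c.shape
(7, 37)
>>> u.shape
(3, 3)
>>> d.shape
(37, 37)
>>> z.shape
(37, 5)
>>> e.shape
(5, 5, 5, 37)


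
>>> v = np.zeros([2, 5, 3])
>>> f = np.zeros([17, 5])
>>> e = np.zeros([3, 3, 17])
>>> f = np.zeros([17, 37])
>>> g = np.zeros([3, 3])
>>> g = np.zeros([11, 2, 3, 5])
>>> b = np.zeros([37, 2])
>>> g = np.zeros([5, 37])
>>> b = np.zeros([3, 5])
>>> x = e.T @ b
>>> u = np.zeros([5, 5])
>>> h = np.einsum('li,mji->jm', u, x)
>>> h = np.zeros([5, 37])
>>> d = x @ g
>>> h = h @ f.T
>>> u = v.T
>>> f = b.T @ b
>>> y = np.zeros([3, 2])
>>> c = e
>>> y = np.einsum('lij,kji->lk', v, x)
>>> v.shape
(2, 5, 3)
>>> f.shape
(5, 5)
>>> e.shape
(3, 3, 17)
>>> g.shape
(5, 37)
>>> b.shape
(3, 5)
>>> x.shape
(17, 3, 5)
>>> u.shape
(3, 5, 2)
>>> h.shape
(5, 17)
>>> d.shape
(17, 3, 37)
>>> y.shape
(2, 17)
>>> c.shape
(3, 3, 17)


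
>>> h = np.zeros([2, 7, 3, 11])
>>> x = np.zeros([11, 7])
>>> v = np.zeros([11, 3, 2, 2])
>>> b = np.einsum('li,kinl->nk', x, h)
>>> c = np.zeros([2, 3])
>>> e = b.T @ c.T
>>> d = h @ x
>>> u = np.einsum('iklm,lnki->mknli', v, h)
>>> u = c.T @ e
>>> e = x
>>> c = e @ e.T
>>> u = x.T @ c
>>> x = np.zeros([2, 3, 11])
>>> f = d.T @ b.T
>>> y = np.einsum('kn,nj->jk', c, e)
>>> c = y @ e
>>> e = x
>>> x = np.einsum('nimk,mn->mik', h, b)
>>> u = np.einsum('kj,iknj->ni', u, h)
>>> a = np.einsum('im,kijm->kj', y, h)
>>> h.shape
(2, 7, 3, 11)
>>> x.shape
(3, 7, 11)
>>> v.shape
(11, 3, 2, 2)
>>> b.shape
(3, 2)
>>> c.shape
(7, 7)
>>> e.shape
(2, 3, 11)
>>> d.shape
(2, 7, 3, 7)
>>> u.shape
(3, 2)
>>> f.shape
(7, 3, 7, 3)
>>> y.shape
(7, 11)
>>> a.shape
(2, 3)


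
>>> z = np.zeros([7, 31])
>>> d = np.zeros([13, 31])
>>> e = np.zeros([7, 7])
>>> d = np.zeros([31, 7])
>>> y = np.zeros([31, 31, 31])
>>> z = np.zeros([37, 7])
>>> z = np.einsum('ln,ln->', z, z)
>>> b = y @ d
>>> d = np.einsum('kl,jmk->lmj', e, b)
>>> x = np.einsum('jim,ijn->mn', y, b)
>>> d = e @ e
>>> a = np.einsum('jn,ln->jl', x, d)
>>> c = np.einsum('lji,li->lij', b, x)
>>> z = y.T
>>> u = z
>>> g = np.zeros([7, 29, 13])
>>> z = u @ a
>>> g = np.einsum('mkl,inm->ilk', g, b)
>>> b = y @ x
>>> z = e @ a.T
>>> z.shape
(7, 31)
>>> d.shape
(7, 7)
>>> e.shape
(7, 7)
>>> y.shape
(31, 31, 31)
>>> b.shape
(31, 31, 7)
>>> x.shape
(31, 7)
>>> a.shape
(31, 7)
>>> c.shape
(31, 7, 31)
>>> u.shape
(31, 31, 31)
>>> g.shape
(31, 13, 29)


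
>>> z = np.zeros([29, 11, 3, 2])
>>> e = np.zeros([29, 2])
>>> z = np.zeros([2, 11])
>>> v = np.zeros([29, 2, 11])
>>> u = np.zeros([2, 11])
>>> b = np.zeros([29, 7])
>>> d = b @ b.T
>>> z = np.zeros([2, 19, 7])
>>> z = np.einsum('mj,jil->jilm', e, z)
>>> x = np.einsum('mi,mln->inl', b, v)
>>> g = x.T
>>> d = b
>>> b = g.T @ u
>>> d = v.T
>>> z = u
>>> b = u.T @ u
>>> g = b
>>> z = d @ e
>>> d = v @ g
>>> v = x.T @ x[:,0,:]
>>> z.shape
(11, 2, 2)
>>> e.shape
(29, 2)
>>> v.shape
(2, 11, 2)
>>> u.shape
(2, 11)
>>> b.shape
(11, 11)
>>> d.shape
(29, 2, 11)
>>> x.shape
(7, 11, 2)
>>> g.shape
(11, 11)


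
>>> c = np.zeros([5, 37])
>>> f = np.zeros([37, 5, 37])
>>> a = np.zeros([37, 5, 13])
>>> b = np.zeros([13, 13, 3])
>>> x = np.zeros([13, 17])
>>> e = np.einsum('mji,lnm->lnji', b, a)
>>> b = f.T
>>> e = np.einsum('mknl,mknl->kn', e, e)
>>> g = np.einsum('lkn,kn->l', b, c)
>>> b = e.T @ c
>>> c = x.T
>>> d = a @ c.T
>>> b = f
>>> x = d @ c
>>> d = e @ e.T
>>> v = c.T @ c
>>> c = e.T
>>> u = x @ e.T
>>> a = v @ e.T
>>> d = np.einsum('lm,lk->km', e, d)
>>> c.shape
(13, 5)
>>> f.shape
(37, 5, 37)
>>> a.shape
(13, 5)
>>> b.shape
(37, 5, 37)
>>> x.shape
(37, 5, 13)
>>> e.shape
(5, 13)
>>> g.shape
(37,)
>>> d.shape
(5, 13)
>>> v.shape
(13, 13)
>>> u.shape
(37, 5, 5)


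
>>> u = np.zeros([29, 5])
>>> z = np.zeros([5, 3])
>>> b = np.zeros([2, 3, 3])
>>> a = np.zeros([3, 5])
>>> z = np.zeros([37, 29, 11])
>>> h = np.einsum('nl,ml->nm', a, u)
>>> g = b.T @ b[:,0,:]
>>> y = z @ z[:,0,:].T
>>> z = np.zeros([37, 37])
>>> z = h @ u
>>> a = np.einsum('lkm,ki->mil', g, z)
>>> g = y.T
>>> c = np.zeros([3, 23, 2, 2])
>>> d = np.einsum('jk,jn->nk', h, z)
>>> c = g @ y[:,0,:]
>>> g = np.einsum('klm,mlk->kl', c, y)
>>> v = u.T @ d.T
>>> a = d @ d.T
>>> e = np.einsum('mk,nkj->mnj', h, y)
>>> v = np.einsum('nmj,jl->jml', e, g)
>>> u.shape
(29, 5)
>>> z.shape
(3, 5)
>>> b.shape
(2, 3, 3)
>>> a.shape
(5, 5)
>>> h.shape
(3, 29)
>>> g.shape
(37, 29)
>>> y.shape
(37, 29, 37)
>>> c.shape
(37, 29, 37)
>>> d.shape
(5, 29)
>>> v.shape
(37, 37, 29)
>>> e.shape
(3, 37, 37)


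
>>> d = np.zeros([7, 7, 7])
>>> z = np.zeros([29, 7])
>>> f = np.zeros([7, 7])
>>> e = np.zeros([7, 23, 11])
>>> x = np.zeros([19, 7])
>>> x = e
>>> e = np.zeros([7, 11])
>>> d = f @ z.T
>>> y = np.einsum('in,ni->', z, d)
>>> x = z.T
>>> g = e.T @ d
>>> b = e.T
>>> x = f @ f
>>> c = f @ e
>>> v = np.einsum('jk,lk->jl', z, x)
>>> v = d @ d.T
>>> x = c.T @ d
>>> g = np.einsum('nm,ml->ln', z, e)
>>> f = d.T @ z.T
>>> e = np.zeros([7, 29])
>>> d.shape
(7, 29)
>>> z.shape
(29, 7)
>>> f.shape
(29, 29)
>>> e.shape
(7, 29)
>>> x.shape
(11, 29)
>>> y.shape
()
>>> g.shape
(11, 29)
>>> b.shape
(11, 7)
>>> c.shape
(7, 11)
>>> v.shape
(7, 7)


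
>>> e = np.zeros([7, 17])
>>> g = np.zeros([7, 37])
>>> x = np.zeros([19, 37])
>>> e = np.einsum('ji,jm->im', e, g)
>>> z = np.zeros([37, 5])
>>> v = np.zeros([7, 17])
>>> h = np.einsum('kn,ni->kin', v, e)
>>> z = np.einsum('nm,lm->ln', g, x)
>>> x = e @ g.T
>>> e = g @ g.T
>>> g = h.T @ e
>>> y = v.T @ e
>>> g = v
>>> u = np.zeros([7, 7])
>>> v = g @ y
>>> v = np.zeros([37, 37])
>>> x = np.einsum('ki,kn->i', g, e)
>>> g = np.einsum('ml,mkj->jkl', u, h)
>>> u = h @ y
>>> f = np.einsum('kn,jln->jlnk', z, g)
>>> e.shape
(7, 7)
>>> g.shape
(17, 37, 7)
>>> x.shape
(17,)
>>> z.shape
(19, 7)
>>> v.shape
(37, 37)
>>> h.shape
(7, 37, 17)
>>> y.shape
(17, 7)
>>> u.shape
(7, 37, 7)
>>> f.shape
(17, 37, 7, 19)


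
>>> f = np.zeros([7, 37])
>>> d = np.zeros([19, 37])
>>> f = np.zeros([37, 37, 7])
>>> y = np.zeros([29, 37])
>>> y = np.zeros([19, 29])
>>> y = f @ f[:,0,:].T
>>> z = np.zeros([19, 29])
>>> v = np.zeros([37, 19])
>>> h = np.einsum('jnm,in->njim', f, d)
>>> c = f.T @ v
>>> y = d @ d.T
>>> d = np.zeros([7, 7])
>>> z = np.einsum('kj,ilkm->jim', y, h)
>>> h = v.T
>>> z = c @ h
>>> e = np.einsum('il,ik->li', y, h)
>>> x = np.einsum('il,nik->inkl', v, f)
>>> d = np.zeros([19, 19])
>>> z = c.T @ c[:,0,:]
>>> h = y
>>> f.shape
(37, 37, 7)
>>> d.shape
(19, 19)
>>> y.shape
(19, 19)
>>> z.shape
(19, 37, 19)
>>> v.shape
(37, 19)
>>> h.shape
(19, 19)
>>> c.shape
(7, 37, 19)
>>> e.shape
(19, 19)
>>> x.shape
(37, 37, 7, 19)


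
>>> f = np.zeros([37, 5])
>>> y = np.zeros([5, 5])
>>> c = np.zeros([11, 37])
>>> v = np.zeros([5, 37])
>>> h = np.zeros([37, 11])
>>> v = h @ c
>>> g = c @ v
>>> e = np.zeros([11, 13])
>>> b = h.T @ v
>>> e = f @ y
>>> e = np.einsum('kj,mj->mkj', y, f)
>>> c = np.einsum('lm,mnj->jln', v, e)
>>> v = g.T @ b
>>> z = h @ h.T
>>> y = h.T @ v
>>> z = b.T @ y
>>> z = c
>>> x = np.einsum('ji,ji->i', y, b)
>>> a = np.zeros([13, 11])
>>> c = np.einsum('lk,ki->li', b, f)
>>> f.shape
(37, 5)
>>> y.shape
(11, 37)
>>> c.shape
(11, 5)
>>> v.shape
(37, 37)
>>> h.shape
(37, 11)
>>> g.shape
(11, 37)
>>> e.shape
(37, 5, 5)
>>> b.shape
(11, 37)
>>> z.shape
(5, 37, 5)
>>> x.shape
(37,)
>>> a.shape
(13, 11)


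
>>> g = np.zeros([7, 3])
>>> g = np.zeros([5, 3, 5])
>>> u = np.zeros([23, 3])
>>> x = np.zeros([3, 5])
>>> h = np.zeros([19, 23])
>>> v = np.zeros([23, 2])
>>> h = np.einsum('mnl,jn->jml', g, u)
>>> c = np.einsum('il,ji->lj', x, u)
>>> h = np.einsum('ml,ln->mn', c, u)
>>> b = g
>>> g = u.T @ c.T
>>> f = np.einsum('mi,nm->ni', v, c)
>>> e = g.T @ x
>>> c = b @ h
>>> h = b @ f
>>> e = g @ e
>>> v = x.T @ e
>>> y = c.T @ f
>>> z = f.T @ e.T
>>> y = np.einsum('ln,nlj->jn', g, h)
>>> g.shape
(3, 5)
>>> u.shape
(23, 3)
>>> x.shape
(3, 5)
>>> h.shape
(5, 3, 2)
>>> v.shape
(5, 5)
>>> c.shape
(5, 3, 3)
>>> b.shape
(5, 3, 5)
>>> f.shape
(5, 2)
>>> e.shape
(3, 5)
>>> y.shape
(2, 5)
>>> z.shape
(2, 3)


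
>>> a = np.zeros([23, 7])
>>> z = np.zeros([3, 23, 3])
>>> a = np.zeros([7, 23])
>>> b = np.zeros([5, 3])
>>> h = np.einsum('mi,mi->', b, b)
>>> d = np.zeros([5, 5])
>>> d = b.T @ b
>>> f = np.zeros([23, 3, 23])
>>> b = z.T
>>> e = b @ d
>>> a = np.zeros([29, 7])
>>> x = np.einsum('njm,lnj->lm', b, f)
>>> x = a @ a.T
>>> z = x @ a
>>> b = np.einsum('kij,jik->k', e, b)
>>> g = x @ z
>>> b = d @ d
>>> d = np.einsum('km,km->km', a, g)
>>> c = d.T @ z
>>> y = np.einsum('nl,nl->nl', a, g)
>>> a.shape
(29, 7)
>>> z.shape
(29, 7)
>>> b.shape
(3, 3)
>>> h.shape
()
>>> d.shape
(29, 7)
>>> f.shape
(23, 3, 23)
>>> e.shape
(3, 23, 3)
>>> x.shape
(29, 29)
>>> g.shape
(29, 7)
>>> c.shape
(7, 7)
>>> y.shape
(29, 7)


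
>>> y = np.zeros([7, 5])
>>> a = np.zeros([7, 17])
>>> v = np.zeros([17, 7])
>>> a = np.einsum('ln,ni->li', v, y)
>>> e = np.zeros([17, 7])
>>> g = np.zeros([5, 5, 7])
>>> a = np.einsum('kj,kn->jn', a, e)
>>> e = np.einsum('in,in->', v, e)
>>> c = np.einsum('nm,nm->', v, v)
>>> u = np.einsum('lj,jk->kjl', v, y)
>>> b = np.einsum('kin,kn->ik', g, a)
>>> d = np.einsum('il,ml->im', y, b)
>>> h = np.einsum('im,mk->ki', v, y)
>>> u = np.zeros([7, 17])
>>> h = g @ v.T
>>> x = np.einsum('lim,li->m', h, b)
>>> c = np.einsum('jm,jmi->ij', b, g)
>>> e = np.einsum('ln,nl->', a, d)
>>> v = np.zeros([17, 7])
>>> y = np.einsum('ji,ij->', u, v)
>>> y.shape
()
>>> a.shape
(5, 7)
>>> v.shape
(17, 7)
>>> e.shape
()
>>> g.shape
(5, 5, 7)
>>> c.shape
(7, 5)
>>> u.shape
(7, 17)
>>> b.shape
(5, 5)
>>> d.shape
(7, 5)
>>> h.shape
(5, 5, 17)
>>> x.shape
(17,)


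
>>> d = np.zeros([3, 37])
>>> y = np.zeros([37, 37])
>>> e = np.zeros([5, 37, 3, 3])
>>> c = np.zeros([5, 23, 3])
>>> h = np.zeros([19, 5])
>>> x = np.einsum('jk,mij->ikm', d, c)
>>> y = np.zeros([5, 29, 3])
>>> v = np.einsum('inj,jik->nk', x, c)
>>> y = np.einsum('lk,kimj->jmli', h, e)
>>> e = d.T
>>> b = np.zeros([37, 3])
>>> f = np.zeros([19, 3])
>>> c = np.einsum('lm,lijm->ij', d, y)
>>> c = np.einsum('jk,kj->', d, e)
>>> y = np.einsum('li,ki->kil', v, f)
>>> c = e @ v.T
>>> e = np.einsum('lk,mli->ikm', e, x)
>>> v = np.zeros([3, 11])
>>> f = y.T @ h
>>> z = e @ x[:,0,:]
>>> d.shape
(3, 37)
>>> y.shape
(19, 3, 37)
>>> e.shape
(5, 3, 23)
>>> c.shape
(37, 37)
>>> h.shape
(19, 5)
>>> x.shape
(23, 37, 5)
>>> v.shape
(3, 11)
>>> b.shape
(37, 3)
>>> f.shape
(37, 3, 5)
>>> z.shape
(5, 3, 5)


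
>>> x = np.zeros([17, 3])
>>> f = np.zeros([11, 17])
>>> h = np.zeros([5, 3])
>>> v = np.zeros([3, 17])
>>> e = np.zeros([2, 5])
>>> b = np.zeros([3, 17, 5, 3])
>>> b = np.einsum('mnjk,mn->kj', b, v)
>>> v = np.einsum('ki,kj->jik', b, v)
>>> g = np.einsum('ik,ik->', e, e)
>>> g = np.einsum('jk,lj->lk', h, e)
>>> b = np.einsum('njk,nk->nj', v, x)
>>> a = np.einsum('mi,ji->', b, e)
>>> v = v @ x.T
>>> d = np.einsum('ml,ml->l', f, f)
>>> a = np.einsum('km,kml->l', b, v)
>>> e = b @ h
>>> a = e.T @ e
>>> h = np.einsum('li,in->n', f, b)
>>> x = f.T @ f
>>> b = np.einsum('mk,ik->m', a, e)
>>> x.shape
(17, 17)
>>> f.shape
(11, 17)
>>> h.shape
(5,)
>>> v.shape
(17, 5, 17)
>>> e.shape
(17, 3)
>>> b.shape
(3,)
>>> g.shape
(2, 3)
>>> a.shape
(3, 3)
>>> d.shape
(17,)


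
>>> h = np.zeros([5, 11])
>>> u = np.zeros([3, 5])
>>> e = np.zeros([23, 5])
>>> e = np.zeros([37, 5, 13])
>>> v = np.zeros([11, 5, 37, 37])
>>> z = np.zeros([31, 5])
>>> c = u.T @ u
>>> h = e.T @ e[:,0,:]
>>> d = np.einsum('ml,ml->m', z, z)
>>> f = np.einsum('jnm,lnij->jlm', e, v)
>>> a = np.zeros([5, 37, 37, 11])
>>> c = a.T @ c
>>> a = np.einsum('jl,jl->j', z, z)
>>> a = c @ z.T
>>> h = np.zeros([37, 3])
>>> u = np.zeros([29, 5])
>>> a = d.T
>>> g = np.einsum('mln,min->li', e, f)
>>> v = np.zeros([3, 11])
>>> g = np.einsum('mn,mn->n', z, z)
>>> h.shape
(37, 3)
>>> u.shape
(29, 5)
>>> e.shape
(37, 5, 13)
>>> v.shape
(3, 11)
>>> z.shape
(31, 5)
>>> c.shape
(11, 37, 37, 5)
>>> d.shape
(31,)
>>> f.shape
(37, 11, 13)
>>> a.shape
(31,)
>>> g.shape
(5,)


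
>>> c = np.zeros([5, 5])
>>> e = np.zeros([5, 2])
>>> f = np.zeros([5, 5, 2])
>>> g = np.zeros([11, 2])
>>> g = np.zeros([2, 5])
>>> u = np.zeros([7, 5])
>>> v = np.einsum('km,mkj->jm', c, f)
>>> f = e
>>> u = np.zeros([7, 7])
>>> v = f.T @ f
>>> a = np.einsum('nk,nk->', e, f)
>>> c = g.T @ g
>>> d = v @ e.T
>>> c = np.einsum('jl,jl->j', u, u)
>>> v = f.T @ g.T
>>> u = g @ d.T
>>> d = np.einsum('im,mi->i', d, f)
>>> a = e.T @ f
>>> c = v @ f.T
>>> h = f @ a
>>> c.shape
(2, 5)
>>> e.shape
(5, 2)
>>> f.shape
(5, 2)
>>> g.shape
(2, 5)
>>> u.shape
(2, 2)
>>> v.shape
(2, 2)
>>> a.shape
(2, 2)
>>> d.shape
(2,)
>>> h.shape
(5, 2)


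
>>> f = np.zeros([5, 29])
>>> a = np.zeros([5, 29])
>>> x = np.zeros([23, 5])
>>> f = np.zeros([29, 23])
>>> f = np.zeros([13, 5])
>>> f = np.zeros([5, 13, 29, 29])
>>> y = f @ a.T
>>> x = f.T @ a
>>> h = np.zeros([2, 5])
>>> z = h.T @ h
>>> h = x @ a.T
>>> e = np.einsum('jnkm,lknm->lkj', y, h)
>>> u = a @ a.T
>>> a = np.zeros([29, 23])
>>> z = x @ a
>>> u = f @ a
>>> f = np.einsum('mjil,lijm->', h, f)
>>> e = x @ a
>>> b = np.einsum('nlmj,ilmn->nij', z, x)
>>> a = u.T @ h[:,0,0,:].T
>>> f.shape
()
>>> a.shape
(23, 29, 13, 29)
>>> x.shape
(29, 29, 13, 29)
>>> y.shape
(5, 13, 29, 5)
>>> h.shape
(29, 29, 13, 5)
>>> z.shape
(29, 29, 13, 23)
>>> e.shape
(29, 29, 13, 23)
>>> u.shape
(5, 13, 29, 23)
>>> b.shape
(29, 29, 23)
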